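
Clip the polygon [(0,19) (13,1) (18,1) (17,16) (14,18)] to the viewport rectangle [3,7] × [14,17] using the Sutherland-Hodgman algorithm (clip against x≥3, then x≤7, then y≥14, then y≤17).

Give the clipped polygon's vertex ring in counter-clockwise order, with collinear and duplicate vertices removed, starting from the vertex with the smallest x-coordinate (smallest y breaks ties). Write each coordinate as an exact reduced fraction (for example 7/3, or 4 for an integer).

Clipped polygon: [(3,193/13) (65/18,14) (7,14) (7,17) (3,17)]

1. After x ≥ 3: [(3,263/14) (3,193/13) (13,1) (18,1) (17,16) (14,18)]
2. After x ≤ 7: [(7,37/2) (3,263/14) (3,193/13) (7,121/13)]
3. After y ≥ 14: [(7,14) (7,37/2) (3,263/14) (3,193/13) (65/18,14)]
4. After y ≤ 17: [(7,14) (7,17) (3,17) (3,193/13) (65/18,14)]
5. Canonical ring: [(3,193/13) (65/18,14) (7,14) (7,17) (3,17)]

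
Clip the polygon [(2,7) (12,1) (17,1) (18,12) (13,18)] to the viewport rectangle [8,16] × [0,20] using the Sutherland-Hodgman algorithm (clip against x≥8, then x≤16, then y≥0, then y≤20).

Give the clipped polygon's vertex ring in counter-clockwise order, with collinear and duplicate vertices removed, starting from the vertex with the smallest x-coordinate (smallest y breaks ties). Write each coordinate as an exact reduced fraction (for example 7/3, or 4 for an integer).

1. After x ≥ 8: [(8,13) (8,17/5) (12,1) (17,1) (18,12) (13,18)]
2. After x ≤ 16: [(8,13) (8,17/5) (12,1) (16,1) (16,72/5) (13,18)]
3. After y ≥ 0: [(8,13) (8,17/5) (12,1) (16,1) (16,72/5) (13,18)]
4. After y ≤ 20: [(8,13) (8,17/5) (12,1) (16,1) (16,72/5) (13,18)]
5. Canonical ring: [(8,17/5) (12,1) (16,1) (16,72/5) (13,18) (8,13)]

Clipped polygon: [(8,17/5) (12,1) (16,1) (16,72/5) (13,18) (8,13)]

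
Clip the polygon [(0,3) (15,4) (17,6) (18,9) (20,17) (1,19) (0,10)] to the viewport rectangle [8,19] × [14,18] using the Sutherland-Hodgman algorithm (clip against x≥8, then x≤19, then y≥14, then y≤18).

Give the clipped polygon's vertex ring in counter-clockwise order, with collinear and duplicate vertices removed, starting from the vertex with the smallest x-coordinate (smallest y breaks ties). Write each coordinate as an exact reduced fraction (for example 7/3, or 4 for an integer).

1. After x ≥ 8: [(8,53/15) (15,4) (17,6) (18,9) (20,17) (8,347/19)]
2. After x ≤ 19: [(8,53/15) (15,4) (17,6) (18,9) (19,13) (19,325/19) (8,347/19)]
3. After y ≥ 14: [(8,14) (19,14) (19,325/19) (8,347/19)]
4. After y ≤ 18: [(8,18) (8,14) (19,14) (19,325/19) (21/2,18)]
5. Canonical ring: [(8,14) (19,14) (19,325/19) (21/2,18) (8,18)]

Clipped polygon: [(8,14) (19,14) (19,325/19) (21/2,18) (8,18)]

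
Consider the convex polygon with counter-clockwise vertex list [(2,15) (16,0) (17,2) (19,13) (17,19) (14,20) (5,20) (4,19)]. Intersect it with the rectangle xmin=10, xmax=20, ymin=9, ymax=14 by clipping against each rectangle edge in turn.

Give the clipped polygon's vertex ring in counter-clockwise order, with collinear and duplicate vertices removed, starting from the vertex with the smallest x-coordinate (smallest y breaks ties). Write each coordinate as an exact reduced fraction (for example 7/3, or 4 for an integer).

Clipped polygon: [(10,9) (201/11,9) (19,13) (56/3,14) (10,14)]

1. After x ≥ 10: [(10,45/7) (16,0) (17,2) (19,13) (17,19) (14,20) (10,20)]
2. After x ≤ 20: [(10,45/7) (16,0) (17,2) (19,13) (17,19) (14,20) (10,20)]
3. After y ≥ 9: [(10,9) (201/11,9) (19,13) (17,19) (14,20) (10,20)]
4. After y ≤ 14: [(10,14) (10,9) (201/11,9) (19,13) (56/3,14)]
5. Canonical ring: [(10,9) (201/11,9) (19,13) (56/3,14) (10,14)]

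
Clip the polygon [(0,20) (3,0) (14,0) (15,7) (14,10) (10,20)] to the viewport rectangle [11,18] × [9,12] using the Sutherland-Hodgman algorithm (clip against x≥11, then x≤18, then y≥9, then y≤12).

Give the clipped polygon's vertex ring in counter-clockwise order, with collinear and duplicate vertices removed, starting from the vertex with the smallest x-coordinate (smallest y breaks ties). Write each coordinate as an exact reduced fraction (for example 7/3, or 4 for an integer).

Clipped polygon: [(11,9) (43/3,9) (14,10) (66/5,12) (11,12)]

1. After x ≥ 11: [(11,0) (14,0) (15,7) (14,10) (11,35/2)]
2. After x ≤ 18: [(11,0) (14,0) (15,7) (14,10) (11,35/2)]
3. After y ≥ 9: [(11,9) (43/3,9) (14,10) (11,35/2)]
4. After y ≤ 12: [(11,12) (11,9) (43/3,9) (14,10) (66/5,12)]
5. Canonical ring: [(11,9) (43/3,9) (14,10) (66/5,12) (11,12)]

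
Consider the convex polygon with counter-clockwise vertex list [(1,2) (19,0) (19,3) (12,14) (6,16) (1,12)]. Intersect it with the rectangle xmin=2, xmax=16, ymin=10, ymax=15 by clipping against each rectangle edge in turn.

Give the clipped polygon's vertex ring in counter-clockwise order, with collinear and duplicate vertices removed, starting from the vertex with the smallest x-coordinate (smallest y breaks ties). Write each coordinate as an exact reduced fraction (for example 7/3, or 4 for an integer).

Clipped polygon: [(2,10) (160/11,10) (12,14) (9,15) (19/4,15) (2,64/5)]

1. After x ≥ 2: [(2,17/9) (19,0) (19,3) (12,14) (6,16) (2,64/5)]
2. After x ≤ 16: [(2,17/9) (16,1/3) (16,54/7) (12,14) (6,16) (2,64/5)]
3. After y ≥ 10: [(2,10) (160/11,10) (12,14) (6,16) (2,64/5)]
4. After y ≤ 15: [(2,10) (160/11,10) (12,14) (9,15) (19/4,15) (2,64/5)]
5. Canonical ring: [(2,10) (160/11,10) (12,14) (9,15) (19/4,15) (2,64/5)]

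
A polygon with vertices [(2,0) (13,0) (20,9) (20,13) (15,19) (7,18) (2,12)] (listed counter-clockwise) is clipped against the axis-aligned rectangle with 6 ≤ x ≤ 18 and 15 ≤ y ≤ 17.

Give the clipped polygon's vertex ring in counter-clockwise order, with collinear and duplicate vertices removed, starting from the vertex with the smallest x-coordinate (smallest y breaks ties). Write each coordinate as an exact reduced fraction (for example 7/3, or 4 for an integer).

1. After x ≥ 6: [(6,0) (13,0) (20,9) (20,13) (15,19) (7,18) (6,84/5)]
2. After x ≤ 18: [(6,0) (13,0) (18,45/7) (18,77/5) (15,19) (7,18) (6,84/5)]
3. After y ≥ 15: [(6,15) (18,15) (18,77/5) (15,19) (7,18) (6,84/5)]
4. After y ≤ 17: [(6,15) (18,15) (18,77/5) (50/3,17) (37/6,17) (6,84/5)]
5. Canonical ring: [(6,15) (18,15) (18,77/5) (50/3,17) (37/6,17) (6,84/5)]

Clipped polygon: [(6,15) (18,15) (18,77/5) (50/3,17) (37/6,17) (6,84/5)]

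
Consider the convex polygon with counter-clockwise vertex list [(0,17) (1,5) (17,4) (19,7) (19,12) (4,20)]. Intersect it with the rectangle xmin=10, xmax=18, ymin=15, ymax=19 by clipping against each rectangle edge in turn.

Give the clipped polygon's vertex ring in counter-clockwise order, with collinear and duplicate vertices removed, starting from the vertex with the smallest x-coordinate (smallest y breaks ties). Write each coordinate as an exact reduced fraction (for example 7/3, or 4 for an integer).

Clipped polygon: [(10,15) (107/8,15) (10,84/5)]

1. After x ≥ 10: [(10,71/16) (17,4) (19,7) (19,12) (10,84/5)]
2. After x ≤ 18: [(10,71/16) (17,4) (18,11/2) (18,188/15) (10,84/5)]
3. After y ≥ 15: [(10,15) (107/8,15) (10,84/5)]
4. After y ≤ 19: [(10,15) (107/8,15) (10,84/5)]
5. Canonical ring: [(10,15) (107/8,15) (10,84/5)]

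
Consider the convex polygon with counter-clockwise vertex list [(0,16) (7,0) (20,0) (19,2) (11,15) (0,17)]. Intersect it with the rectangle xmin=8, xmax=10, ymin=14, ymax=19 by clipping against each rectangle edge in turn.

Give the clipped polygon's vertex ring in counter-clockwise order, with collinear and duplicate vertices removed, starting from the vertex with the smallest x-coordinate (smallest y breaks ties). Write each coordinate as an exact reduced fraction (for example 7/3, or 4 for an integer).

Clipped polygon: [(8,14) (10,14) (10,167/11) (8,171/11)]

1. After x ≥ 8: [(8,0) (20,0) (19,2) (11,15) (8,171/11)]
2. After x ≤ 10: [(8,0) (10,0) (10,167/11) (8,171/11)]
3. After y ≥ 14: [(8,14) (10,14) (10,167/11) (8,171/11)]
4. After y ≤ 19: [(8,14) (10,14) (10,167/11) (8,171/11)]
5. Canonical ring: [(8,14) (10,14) (10,167/11) (8,171/11)]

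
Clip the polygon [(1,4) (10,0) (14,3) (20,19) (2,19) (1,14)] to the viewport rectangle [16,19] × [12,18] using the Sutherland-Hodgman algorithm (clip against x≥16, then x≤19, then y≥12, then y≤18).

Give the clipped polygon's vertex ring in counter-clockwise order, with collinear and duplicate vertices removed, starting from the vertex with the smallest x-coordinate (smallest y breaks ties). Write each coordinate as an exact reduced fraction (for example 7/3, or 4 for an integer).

1. After x ≥ 16: [(16,25/3) (20,19) (16,19)]
2. After x ≤ 19: [(16,25/3) (19,49/3) (19,19) (16,19)]
3. After y ≥ 12: [(16,12) (139/8,12) (19,49/3) (19,19) (16,19)]
4. After y ≤ 18: [(16,18) (16,12) (139/8,12) (19,49/3) (19,18)]
5. Canonical ring: [(16,12) (139/8,12) (19,49/3) (19,18) (16,18)]

Clipped polygon: [(16,12) (139/8,12) (19,49/3) (19,18) (16,18)]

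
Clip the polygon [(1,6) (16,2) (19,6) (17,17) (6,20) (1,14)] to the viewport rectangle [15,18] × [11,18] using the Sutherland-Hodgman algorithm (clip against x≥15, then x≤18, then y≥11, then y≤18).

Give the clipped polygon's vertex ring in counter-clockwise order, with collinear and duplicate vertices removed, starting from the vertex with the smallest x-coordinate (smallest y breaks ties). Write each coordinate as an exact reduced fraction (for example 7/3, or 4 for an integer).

Clipped polygon: [(15,11) (18,11) (18,23/2) (17,17) (15,193/11)]

1. After x ≥ 15: [(15,34/15) (16,2) (19,6) (17,17) (15,193/11)]
2. After x ≤ 18: [(15,34/15) (16,2) (18,14/3) (18,23/2) (17,17) (15,193/11)]
3. After y ≥ 11: [(15,11) (18,11) (18,23/2) (17,17) (15,193/11)]
4. After y ≤ 18: [(15,11) (18,11) (18,23/2) (17,17) (15,193/11)]
5. Canonical ring: [(15,11) (18,11) (18,23/2) (17,17) (15,193/11)]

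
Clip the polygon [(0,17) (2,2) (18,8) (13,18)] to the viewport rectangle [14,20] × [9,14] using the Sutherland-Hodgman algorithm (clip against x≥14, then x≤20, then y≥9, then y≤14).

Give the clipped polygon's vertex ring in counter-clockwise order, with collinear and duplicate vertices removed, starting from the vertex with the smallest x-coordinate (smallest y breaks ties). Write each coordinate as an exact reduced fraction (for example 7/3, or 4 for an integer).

Clipped polygon: [(14,9) (35/2,9) (15,14) (14,14)]

1. After x ≥ 14: [(14,13/2) (18,8) (14,16)]
2. After x ≤ 20: [(14,13/2) (18,8) (14,16)]
3. After y ≥ 9: [(14,9) (35/2,9) (14,16)]
4. After y ≤ 14: [(14,14) (14,9) (35/2,9) (15,14)]
5. Canonical ring: [(14,9) (35/2,9) (15,14) (14,14)]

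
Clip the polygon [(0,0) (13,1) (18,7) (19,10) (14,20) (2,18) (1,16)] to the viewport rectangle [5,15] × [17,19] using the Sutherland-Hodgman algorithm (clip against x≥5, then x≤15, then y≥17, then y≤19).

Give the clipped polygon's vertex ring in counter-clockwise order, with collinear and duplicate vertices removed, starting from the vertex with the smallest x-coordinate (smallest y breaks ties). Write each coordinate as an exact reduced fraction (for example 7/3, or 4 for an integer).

1. After x ≥ 5: [(5,5/13) (13,1) (18,7) (19,10) (14,20) (5,37/2)]
2. After x ≤ 15: [(5,5/13) (13,1) (15,17/5) (15,18) (14,20) (5,37/2)]
3. After y ≥ 17: [(5,17) (15,17) (15,18) (14,20) (5,37/2)]
4. After y ≤ 19: [(5,17) (15,17) (15,18) (29/2,19) (8,19) (5,37/2)]
5. Canonical ring: [(5,17) (15,17) (15,18) (29/2,19) (8,19) (5,37/2)]

Clipped polygon: [(5,17) (15,17) (15,18) (29/2,19) (8,19) (5,37/2)]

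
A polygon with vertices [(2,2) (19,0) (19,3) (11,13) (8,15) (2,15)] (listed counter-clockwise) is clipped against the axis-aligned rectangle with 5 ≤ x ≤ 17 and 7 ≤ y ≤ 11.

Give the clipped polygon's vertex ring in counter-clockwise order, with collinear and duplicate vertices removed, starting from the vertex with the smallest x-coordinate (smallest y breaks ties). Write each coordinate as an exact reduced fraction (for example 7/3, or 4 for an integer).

1. After x ≥ 5: [(5,28/17) (19,0) (19,3) (11,13) (8,15) (5,15)]
2. After x ≤ 17: [(5,28/17) (17,4/17) (17,11/2) (11,13) (8,15) (5,15)]
3. After y ≥ 7: [(5,7) (79/5,7) (11,13) (8,15) (5,15)]
4. After y ≤ 11: [(5,11) (5,7) (79/5,7) (63/5,11)]
5. Canonical ring: [(5,7) (79/5,7) (63/5,11) (5,11)]

Clipped polygon: [(5,7) (79/5,7) (63/5,11) (5,11)]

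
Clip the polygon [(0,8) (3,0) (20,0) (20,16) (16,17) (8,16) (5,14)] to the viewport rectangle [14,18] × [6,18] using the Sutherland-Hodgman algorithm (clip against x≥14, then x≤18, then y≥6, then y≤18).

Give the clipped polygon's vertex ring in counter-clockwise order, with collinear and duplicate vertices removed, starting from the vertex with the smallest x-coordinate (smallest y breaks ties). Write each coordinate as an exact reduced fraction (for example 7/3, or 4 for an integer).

Clipped polygon: [(14,6) (18,6) (18,33/2) (16,17) (14,67/4)]

1. After x ≥ 14: [(14,0) (20,0) (20,16) (16,17) (14,67/4)]
2. After x ≤ 18: [(14,0) (18,0) (18,33/2) (16,17) (14,67/4)]
3. After y ≥ 6: [(14,6) (18,6) (18,33/2) (16,17) (14,67/4)]
4. After y ≤ 18: [(14,6) (18,6) (18,33/2) (16,17) (14,67/4)]
5. Canonical ring: [(14,6) (18,6) (18,33/2) (16,17) (14,67/4)]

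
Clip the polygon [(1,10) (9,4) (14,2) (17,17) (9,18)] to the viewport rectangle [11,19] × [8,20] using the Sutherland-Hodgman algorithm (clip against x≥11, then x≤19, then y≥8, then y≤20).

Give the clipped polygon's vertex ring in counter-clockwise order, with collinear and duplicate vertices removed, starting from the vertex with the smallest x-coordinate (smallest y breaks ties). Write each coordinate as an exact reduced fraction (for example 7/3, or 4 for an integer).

1. After x ≥ 11: [(11,16/5) (14,2) (17,17) (11,71/4)]
2. After x ≤ 19: [(11,16/5) (14,2) (17,17) (11,71/4)]
3. After y ≥ 8: [(11,8) (76/5,8) (17,17) (11,71/4)]
4. After y ≤ 20: [(11,8) (76/5,8) (17,17) (11,71/4)]
5. Canonical ring: [(11,8) (76/5,8) (17,17) (11,71/4)]

Clipped polygon: [(11,8) (76/5,8) (17,17) (11,71/4)]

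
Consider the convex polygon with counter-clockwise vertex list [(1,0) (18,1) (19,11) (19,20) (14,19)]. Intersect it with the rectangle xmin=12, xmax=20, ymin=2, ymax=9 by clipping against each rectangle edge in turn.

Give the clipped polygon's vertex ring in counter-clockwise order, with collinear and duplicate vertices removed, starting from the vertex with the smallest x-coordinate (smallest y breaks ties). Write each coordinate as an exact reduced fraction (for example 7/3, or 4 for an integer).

1. After x ≥ 12: [(12,209/13) (12,11/17) (18,1) (19,11) (19,20) (14,19)]
2. After x ≤ 20: [(12,209/13) (12,11/17) (18,1) (19,11) (19,20) (14,19)]
3. After y ≥ 2: [(12,209/13) (12,2) (181/10,2) (19,11) (19,20) (14,19)]
4. After y ≤ 9: [(12,9) (12,2) (181/10,2) (94/5,9)]
5. Canonical ring: [(12,2) (181/10,2) (94/5,9) (12,9)]

Clipped polygon: [(12,2) (181/10,2) (94/5,9) (12,9)]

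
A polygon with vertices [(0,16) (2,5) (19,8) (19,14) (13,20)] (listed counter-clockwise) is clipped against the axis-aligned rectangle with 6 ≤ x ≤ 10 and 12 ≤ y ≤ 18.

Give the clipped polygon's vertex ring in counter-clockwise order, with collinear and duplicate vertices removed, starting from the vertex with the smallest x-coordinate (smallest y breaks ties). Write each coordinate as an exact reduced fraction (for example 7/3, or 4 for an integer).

Clipped polygon: [(6,12) (10,12) (10,18) (13/2,18) (6,232/13)]

1. After x ≥ 6: [(6,232/13) (6,97/17) (19,8) (19,14) (13,20)]
2. After x ≤ 10: [(10,248/13) (6,232/13) (6,97/17) (10,109/17)]
3. After y ≥ 12: [(10,12) (10,248/13) (6,232/13) (6,12)]
4. After y ≤ 18: [(10,12) (10,18) (13/2,18) (6,232/13) (6,12)]
5. Canonical ring: [(6,12) (10,12) (10,18) (13/2,18) (6,232/13)]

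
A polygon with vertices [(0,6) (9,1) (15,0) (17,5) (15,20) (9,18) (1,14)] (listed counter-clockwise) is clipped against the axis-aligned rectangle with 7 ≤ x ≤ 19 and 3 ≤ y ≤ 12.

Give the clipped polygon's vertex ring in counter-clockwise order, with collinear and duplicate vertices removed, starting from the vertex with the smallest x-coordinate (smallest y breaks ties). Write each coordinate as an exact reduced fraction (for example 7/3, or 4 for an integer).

Clipped polygon: [(7,3) (81/5,3) (17,5) (241/15,12) (7,12)]

1. After x ≥ 7: [(7,19/9) (9,1) (15,0) (17,5) (15,20) (9,18) (7,17)]
2. After x ≤ 19: [(7,19/9) (9,1) (15,0) (17,5) (15,20) (9,18) (7,17)]
3. After y ≥ 3: [(7,3) (81/5,3) (17,5) (15,20) (9,18) (7,17)]
4. After y ≤ 12: [(7,12) (7,3) (81/5,3) (17,5) (241/15,12)]
5. Canonical ring: [(7,3) (81/5,3) (17,5) (241/15,12) (7,12)]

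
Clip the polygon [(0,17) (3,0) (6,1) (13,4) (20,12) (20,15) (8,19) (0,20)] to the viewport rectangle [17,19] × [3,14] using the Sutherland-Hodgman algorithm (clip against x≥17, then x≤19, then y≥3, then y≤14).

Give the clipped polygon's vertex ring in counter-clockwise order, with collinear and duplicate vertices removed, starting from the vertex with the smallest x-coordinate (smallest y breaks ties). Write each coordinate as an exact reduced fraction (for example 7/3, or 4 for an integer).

Clipped polygon: [(17,60/7) (19,76/7) (19,14) (17,14)]

1. After x ≥ 17: [(17,60/7) (20,12) (20,15) (17,16)]
2. After x ≤ 19: [(17,60/7) (19,76/7) (19,46/3) (17,16)]
3. After y ≥ 3: [(17,60/7) (19,76/7) (19,46/3) (17,16)]
4. After y ≤ 14: [(17,14) (17,60/7) (19,76/7) (19,14)]
5. Canonical ring: [(17,60/7) (19,76/7) (19,14) (17,14)]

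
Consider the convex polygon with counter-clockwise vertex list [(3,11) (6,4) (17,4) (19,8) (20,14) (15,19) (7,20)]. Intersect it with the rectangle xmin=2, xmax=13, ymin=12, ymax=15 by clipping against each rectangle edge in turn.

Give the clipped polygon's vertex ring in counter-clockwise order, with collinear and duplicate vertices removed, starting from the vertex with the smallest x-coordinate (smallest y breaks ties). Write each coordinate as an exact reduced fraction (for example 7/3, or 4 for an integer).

Clipped polygon: [(31/9,12) (13,12) (13,15) (43/9,15)]

1. After x ≥ 2: [(3,11) (6,4) (17,4) (19,8) (20,14) (15,19) (7,20)]
2. After x ≤ 13: [(3,11) (6,4) (13,4) (13,77/4) (7,20)]
3. After y ≥ 12: [(31/9,12) (13,12) (13,77/4) (7,20)]
4. After y ≤ 15: [(43/9,15) (31/9,12) (13,12) (13,15)]
5. Canonical ring: [(31/9,12) (13,12) (13,15) (43/9,15)]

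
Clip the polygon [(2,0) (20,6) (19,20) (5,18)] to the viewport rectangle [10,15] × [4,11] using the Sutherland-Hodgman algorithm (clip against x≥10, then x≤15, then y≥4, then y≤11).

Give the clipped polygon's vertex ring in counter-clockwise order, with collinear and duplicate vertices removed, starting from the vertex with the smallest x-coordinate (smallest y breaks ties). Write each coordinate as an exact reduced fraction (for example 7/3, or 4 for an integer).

Clipped polygon: [(10,4) (14,4) (15,13/3) (15,11) (10,11)]

1. After x ≥ 10: [(10,8/3) (20,6) (19,20) (10,131/7)]
2. After x ≤ 15: [(10,8/3) (15,13/3) (15,136/7) (10,131/7)]
3. After y ≥ 4: [(10,4) (14,4) (15,13/3) (15,136/7) (10,131/7)]
4. After y ≤ 11: [(10,11) (10,4) (14,4) (15,13/3) (15,11)]
5. Canonical ring: [(10,4) (14,4) (15,13/3) (15,11) (10,11)]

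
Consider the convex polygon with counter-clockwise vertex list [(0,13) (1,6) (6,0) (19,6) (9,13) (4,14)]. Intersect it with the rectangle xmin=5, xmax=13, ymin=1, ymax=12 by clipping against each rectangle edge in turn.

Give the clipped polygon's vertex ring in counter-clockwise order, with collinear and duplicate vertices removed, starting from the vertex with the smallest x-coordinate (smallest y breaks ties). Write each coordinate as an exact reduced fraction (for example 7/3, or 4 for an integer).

1. After x ≥ 5: [(5,6/5) (6,0) (19,6) (9,13) (5,69/5)]
2. After x ≤ 13: [(5,6/5) (6,0) (13,42/13) (13,51/5) (9,13) (5,69/5)]
3. After y ≥ 1: [(5,6/5) (31/6,1) (49/6,1) (13,42/13) (13,51/5) (9,13) (5,69/5)]
4. After y ≤ 12: [(5,12) (5,6/5) (31/6,1) (49/6,1) (13,42/13) (13,51/5) (73/7,12)]
5. Canonical ring: [(5,6/5) (31/6,1) (49/6,1) (13,42/13) (13,51/5) (73/7,12) (5,12)]

Clipped polygon: [(5,6/5) (31/6,1) (49/6,1) (13,42/13) (13,51/5) (73/7,12) (5,12)]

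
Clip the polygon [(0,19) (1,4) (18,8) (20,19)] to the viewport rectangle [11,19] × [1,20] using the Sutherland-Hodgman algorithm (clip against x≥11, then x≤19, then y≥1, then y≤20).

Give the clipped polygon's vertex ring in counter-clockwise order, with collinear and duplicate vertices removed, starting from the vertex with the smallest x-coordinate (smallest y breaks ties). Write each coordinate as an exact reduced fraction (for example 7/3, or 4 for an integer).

Clipped polygon: [(11,108/17) (18,8) (19,27/2) (19,19) (11,19)]

1. After x ≥ 11: [(11,19) (11,108/17) (18,8) (20,19)]
2. After x ≤ 19: [(19,19) (11,19) (11,108/17) (18,8) (19,27/2)]
3. After y ≥ 1: [(19,19) (11,19) (11,108/17) (18,8) (19,27/2)]
4. After y ≤ 20: [(19,19) (11,19) (11,108/17) (18,8) (19,27/2)]
5. Canonical ring: [(11,108/17) (18,8) (19,27/2) (19,19) (11,19)]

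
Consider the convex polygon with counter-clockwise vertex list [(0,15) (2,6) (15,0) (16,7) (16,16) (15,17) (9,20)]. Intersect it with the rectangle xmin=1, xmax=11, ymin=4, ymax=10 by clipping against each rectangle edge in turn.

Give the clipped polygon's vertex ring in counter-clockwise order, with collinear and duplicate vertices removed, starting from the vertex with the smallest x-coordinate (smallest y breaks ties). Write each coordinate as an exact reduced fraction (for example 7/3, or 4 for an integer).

1. After x ≥ 1: [(1,140/9) (1,21/2) (2,6) (15,0) (16,7) (16,16) (15,17) (9,20)]
2. After x ≤ 11: [(1,140/9) (1,21/2) (2,6) (11,24/13) (11,19) (9,20)]
3. After y ≥ 4: [(1,140/9) (1,21/2) (2,6) (19/3,4) (11,4) (11,19) (9,20)]
4. After y ≤ 10: [(10/9,10) (2,6) (19/3,4) (11,4) (11,10)]
5. Canonical ring: [(10/9,10) (2,6) (19/3,4) (11,4) (11,10)]

Clipped polygon: [(10/9,10) (2,6) (19/3,4) (11,4) (11,10)]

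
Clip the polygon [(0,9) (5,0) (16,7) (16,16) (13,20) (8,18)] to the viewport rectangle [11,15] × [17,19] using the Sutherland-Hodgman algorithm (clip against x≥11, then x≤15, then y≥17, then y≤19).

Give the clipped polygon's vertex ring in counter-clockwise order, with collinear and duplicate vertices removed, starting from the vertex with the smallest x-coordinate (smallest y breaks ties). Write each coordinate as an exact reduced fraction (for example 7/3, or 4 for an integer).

Clipped polygon: [(11,17) (15,17) (15,52/3) (55/4,19) (11,19)]

1. After x ≥ 11: [(11,42/11) (16,7) (16,16) (13,20) (11,96/5)]
2. After x ≤ 15: [(11,42/11) (15,70/11) (15,52/3) (13,20) (11,96/5)]
3. After y ≥ 17: [(11,17) (15,17) (15,52/3) (13,20) (11,96/5)]
4. After y ≤ 19: [(11,19) (11,17) (15,17) (15,52/3) (55/4,19)]
5. Canonical ring: [(11,17) (15,17) (15,52/3) (55/4,19) (11,19)]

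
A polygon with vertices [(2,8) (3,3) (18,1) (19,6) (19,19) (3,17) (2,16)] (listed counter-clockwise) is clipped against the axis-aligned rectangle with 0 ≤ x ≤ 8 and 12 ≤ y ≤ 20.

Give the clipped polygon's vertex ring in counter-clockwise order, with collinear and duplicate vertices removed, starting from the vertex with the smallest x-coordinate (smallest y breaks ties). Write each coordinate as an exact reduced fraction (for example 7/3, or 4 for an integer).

Clipped polygon: [(2,12) (8,12) (8,141/8) (3,17) (2,16)]

1. After x ≥ 0: [(2,8) (3,3) (18,1) (19,6) (19,19) (3,17) (2,16)]
2. After x ≤ 8: [(2,8) (3,3) (8,7/3) (8,141/8) (3,17) (2,16)]
3. After y ≥ 12: [(2,12) (8,12) (8,141/8) (3,17) (2,16)]
4. After y ≤ 20: [(2,12) (8,12) (8,141/8) (3,17) (2,16)]
5. Canonical ring: [(2,12) (8,12) (8,141/8) (3,17) (2,16)]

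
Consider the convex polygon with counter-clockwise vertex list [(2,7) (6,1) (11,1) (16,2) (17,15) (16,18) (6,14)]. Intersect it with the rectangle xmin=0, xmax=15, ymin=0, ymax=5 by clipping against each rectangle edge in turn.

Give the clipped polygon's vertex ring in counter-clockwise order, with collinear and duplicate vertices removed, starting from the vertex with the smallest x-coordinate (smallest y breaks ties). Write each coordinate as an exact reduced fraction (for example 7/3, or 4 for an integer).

1. After x ≥ 0: [(2,7) (6,1) (11,1) (16,2) (17,15) (16,18) (6,14)]
2. After x ≤ 15: [(2,7) (6,1) (11,1) (15,9/5) (15,88/5) (6,14)]
3. After y ≥ 0: [(2,7) (6,1) (11,1) (15,9/5) (15,88/5) (6,14)]
4. After y ≤ 5: [(10/3,5) (6,1) (11,1) (15,9/5) (15,5)]
5. Canonical ring: [(10/3,5) (6,1) (11,1) (15,9/5) (15,5)]

Clipped polygon: [(10/3,5) (6,1) (11,1) (15,9/5) (15,5)]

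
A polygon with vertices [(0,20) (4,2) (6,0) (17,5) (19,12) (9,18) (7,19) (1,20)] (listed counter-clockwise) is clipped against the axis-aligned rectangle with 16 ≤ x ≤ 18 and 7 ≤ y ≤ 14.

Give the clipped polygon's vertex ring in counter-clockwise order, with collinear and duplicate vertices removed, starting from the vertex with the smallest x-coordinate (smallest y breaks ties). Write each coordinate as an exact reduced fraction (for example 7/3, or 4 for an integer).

Clipped polygon: [(16,7) (123/7,7) (18,17/2) (18,63/5) (16,69/5)]

1. After x ≥ 16: [(16,50/11) (17,5) (19,12) (16,69/5)]
2. After x ≤ 18: [(16,50/11) (17,5) (18,17/2) (18,63/5) (16,69/5)]
3. After y ≥ 7: [(16,7) (123/7,7) (18,17/2) (18,63/5) (16,69/5)]
4. After y ≤ 14: [(16,7) (123/7,7) (18,17/2) (18,63/5) (16,69/5)]
5. Canonical ring: [(16,7) (123/7,7) (18,17/2) (18,63/5) (16,69/5)]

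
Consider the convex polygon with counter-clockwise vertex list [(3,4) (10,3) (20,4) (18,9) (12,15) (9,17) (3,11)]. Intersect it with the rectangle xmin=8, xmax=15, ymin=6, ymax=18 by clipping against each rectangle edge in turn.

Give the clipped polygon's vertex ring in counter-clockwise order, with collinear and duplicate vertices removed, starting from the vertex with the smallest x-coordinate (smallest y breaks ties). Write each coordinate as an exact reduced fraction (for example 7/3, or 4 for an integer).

Clipped polygon: [(8,6) (15,6) (15,12) (12,15) (9,17) (8,16)]

1. After x ≥ 8: [(8,23/7) (10,3) (20,4) (18,9) (12,15) (9,17) (8,16)]
2. After x ≤ 15: [(8,23/7) (10,3) (15,7/2) (15,12) (12,15) (9,17) (8,16)]
3. After y ≥ 6: [(8,6) (15,6) (15,12) (12,15) (9,17) (8,16)]
4. After y ≤ 18: [(8,6) (15,6) (15,12) (12,15) (9,17) (8,16)]
5. Canonical ring: [(8,6) (15,6) (15,12) (12,15) (9,17) (8,16)]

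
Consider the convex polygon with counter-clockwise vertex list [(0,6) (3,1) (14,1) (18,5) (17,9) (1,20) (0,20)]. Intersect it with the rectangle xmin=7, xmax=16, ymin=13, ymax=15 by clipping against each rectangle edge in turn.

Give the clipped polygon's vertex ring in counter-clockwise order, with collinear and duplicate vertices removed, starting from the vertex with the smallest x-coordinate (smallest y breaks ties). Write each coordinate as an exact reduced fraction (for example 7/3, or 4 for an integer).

1. After x ≥ 7: [(7,1) (14,1) (18,5) (17,9) (7,127/8)]
2. After x ≤ 16: [(7,1) (14,1) (16,3) (16,155/16) (7,127/8)]
3. After y ≥ 13: [(7,13) (123/11,13) (7,127/8)]
4. After y ≤ 15: [(7,15) (7,13) (123/11,13) (91/11,15)]
5. Canonical ring: [(7,13) (123/11,13) (91/11,15) (7,15)]

Clipped polygon: [(7,13) (123/11,13) (91/11,15) (7,15)]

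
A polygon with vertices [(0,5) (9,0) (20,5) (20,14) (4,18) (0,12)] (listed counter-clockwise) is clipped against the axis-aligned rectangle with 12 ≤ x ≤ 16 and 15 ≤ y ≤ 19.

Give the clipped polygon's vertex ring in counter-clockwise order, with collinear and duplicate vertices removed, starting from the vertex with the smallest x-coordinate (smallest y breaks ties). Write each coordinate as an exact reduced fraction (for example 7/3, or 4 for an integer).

1. After x ≥ 12: [(12,15/11) (20,5) (20,14) (12,16)]
2. After x ≤ 16: [(12,15/11) (16,35/11) (16,15) (12,16)]
3. After y ≥ 15: [(12,15) (16,15) (16,15) (12,16)]
4. After y ≤ 19: [(12,15) (16,15) (16,15) (12,16)]
5. Canonical ring: [(12,15) (16,15) (12,16)]

Clipped polygon: [(12,15) (16,15) (12,16)]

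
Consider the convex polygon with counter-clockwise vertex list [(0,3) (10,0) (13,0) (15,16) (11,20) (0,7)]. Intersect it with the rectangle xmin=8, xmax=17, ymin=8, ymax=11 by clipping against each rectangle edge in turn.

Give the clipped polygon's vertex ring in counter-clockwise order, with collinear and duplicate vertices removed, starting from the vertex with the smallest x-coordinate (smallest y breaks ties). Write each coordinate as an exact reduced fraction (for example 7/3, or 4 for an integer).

Clipped polygon: [(8,8) (14,8) (115/8,11) (8,11)]

1. After x ≥ 8: [(8,3/5) (10,0) (13,0) (15,16) (11,20) (8,181/11)]
2. After x ≤ 17: [(8,3/5) (10,0) (13,0) (15,16) (11,20) (8,181/11)]
3. After y ≥ 8: [(8,8) (14,8) (15,16) (11,20) (8,181/11)]
4. After y ≤ 11: [(8,11) (8,8) (14,8) (115/8,11)]
5. Canonical ring: [(8,8) (14,8) (115/8,11) (8,11)]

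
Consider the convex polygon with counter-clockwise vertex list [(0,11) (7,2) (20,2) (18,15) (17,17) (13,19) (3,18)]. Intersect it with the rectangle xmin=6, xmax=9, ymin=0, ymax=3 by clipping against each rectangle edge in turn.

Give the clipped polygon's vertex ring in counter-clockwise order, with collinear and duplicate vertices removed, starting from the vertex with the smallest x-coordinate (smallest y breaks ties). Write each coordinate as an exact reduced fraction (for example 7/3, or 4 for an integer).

1. After x ≥ 6: [(6,23/7) (7,2) (20,2) (18,15) (17,17) (13,19) (6,183/10)]
2. After x ≤ 9: [(6,23/7) (7,2) (9,2) (9,93/5) (6,183/10)]
3. After y ≥ 0: [(6,23/7) (7,2) (9,2) (9,93/5) (6,183/10)]
4. After y ≤ 3: [(56/9,3) (7,2) (9,2) (9,3)]
5. Canonical ring: [(56/9,3) (7,2) (9,2) (9,3)]

Clipped polygon: [(56/9,3) (7,2) (9,2) (9,3)]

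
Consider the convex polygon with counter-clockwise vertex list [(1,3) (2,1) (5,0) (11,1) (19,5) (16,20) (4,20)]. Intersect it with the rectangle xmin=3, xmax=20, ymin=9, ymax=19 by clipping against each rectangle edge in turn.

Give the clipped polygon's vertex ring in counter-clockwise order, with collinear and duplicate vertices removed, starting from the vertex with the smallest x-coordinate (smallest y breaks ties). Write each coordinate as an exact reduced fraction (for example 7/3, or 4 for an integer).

Clipped polygon: [(3,9) (91/5,9) (81/5,19) (65/17,19) (3,43/3)]

1. After x ≥ 3: [(3,43/3) (3,2/3) (5,0) (11,1) (19,5) (16,20) (4,20)]
2. After x ≤ 20: [(3,43/3) (3,2/3) (5,0) (11,1) (19,5) (16,20) (4,20)]
3. After y ≥ 9: [(3,43/3) (3,9) (91/5,9) (16,20) (4,20)]
4. After y ≤ 19: [(65/17,19) (3,43/3) (3,9) (91/5,9) (81/5,19)]
5. Canonical ring: [(3,9) (91/5,9) (81/5,19) (65/17,19) (3,43/3)]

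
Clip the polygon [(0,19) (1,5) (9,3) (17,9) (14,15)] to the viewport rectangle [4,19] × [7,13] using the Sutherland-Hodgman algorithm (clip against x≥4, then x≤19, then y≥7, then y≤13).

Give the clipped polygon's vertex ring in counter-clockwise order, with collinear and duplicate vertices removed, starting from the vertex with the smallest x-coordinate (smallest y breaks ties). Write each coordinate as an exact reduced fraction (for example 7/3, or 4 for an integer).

Clipped polygon: [(4,7) (43/3,7) (17,9) (15,13) (4,13)]

1. After x ≥ 4: [(4,125/7) (4,17/4) (9,3) (17,9) (14,15)]
2. After x ≤ 19: [(4,125/7) (4,17/4) (9,3) (17,9) (14,15)]
3. After y ≥ 7: [(4,125/7) (4,7) (43/3,7) (17,9) (14,15)]
4. After y ≤ 13: [(4,13) (4,7) (43/3,7) (17,9) (15,13)]
5. Canonical ring: [(4,7) (43/3,7) (17,9) (15,13) (4,13)]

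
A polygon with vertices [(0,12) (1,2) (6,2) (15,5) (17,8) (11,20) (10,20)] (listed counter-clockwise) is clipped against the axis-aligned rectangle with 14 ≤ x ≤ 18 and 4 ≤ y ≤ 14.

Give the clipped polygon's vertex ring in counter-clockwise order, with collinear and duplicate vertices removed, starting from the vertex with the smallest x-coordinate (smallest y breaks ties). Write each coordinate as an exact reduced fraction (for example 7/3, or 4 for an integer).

Clipped polygon: [(14,14/3) (15,5) (17,8) (14,14)]

1. After x ≥ 14: [(14,14/3) (15,5) (17,8) (14,14)]
2. After x ≤ 18: [(14,14/3) (15,5) (17,8) (14,14)]
3. After y ≥ 4: [(14,14/3) (15,5) (17,8) (14,14)]
4. After y ≤ 14: [(14,14/3) (15,5) (17,8) (14,14)]
5. Canonical ring: [(14,14/3) (15,5) (17,8) (14,14)]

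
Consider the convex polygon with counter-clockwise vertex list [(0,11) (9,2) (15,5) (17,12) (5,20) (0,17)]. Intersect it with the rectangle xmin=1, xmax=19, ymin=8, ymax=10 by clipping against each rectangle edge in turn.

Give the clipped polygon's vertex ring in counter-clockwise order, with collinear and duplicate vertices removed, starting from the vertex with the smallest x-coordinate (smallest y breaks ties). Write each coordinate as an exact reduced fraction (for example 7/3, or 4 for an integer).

Clipped polygon: [(1,10) (3,8) (111/7,8) (115/7,10)]

1. After x ≥ 1: [(1,10) (9,2) (15,5) (17,12) (5,20) (1,88/5)]
2. After x ≤ 19: [(1,10) (9,2) (15,5) (17,12) (5,20) (1,88/5)]
3. After y ≥ 8: [(1,10) (3,8) (111/7,8) (17,12) (5,20) (1,88/5)]
4. After y ≤ 10: [(1,10) (1,10) (3,8) (111/7,8) (115/7,10)]
5. Canonical ring: [(1,10) (3,8) (111/7,8) (115/7,10)]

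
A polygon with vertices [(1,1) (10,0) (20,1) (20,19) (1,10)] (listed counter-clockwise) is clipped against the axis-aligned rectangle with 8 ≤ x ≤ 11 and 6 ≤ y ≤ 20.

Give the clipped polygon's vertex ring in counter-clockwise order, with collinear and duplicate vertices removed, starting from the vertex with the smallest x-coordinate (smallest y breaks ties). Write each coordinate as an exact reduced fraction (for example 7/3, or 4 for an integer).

Clipped polygon: [(8,6) (11,6) (11,280/19) (8,253/19)]

1. After x ≥ 8: [(8,2/9) (10,0) (20,1) (20,19) (8,253/19)]
2. After x ≤ 11: [(8,2/9) (10,0) (11,1/10) (11,280/19) (8,253/19)]
3. After y ≥ 6: [(8,6) (11,6) (11,280/19) (8,253/19)]
4. After y ≤ 20: [(8,6) (11,6) (11,280/19) (8,253/19)]
5. Canonical ring: [(8,6) (11,6) (11,280/19) (8,253/19)]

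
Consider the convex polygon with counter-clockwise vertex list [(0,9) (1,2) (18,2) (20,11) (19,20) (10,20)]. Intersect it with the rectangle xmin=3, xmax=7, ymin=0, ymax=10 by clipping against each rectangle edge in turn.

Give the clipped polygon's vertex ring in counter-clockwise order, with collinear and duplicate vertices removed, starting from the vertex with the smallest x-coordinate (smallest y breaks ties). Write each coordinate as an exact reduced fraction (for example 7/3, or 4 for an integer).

1. After x ≥ 3: [(3,123/10) (3,2) (18,2) (20,11) (19,20) (10,20)]
2. After x ≤ 7: [(7,167/10) (3,123/10) (3,2) (7,2)]
3. After y ≥ 0: [(7,167/10) (3,123/10) (3,2) (7,2)]
4. After y ≤ 10: [(7,10) (3,10) (3,2) (7,2)]
5. Canonical ring: [(3,2) (7,2) (7,10) (3,10)]

Clipped polygon: [(3,2) (7,2) (7,10) (3,10)]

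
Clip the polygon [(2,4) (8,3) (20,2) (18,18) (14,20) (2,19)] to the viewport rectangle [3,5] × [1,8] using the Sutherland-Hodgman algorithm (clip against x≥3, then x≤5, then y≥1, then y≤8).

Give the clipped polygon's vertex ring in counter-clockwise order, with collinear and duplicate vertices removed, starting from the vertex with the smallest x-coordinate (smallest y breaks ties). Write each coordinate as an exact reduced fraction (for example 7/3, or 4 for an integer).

Clipped polygon: [(3,23/6) (5,7/2) (5,8) (3,8)]

1. After x ≥ 3: [(3,23/6) (8,3) (20,2) (18,18) (14,20) (3,229/12)]
2. After x ≤ 5: [(3,23/6) (5,7/2) (5,77/4) (3,229/12)]
3. After y ≥ 1: [(3,23/6) (5,7/2) (5,77/4) (3,229/12)]
4. After y ≤ 8: [(3,8) (3,23/6) (5,7/2) (5,8)]
5. Canonical ring: [(3,23/6) (5,7/2) (5,8) (3,8)]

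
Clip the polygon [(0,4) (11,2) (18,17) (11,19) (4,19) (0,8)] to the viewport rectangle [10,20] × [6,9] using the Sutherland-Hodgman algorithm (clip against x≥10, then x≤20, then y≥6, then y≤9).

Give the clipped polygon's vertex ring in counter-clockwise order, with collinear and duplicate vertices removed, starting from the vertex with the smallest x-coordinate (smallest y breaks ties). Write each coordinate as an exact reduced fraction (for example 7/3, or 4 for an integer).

1. After x ≥ 10: [(10,24/11) (11,2) (18,17) (11,19) (10,19)]
2. After x ≤ 20: [(10,24/11) (11,2) (18,17) (11,19) (10,19)]
3. After y ≥ 6: [(10,6) (193/15,6) (18,17) (11,19) (10,19)]
4. After y ≤ 9: [(10,9) (10,6) (193/15,6) (214/15,9)]
5. Canonical ring: [(10,6) (193/15,6) (214/15,9) (10,9)]

Clipped polygon: [(10,6) (193/15,6) (214/15,9) (10,9)]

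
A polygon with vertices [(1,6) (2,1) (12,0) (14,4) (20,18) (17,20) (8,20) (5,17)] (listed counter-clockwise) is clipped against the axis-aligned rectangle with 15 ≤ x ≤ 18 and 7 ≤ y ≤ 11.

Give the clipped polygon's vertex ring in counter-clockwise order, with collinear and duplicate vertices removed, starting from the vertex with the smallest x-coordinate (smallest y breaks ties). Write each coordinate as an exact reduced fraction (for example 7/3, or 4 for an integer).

1. After x ≥ 15: [(15,19/3) (20,18) (17,20) (15,20)]
2. After x ≤ 18: [(15,19/3) (18,40/3) (18,58/3) (17,20) (15,20)]
3. After y ≥ 7: [(15,7) (107/7,7) (18,40/3) (18,58/3) (17,20) (15,20)]
4. After y ≤ 11: [(15,11) (15,7) (107/7,7) (17,11)]
5. Canonical ring: [(15,7) (107/7,7) (17,11) (15,11)]

Clipped polygon: [(15,7) (107/7,7) (17,11) (15,11)]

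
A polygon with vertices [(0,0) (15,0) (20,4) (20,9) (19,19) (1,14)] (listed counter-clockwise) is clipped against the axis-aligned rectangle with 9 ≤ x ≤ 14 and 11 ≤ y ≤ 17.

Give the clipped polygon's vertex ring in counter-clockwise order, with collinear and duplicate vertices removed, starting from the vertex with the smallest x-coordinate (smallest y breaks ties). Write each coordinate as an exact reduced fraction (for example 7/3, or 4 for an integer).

Clipped polygon: [(9,11) (14,11) (14,17) (59/5,17) (9,146/9)]

1. After x ≥ 9: [(9,0) (15,0) (20,4) (20,9) (19,19) (9,146/9)]
2. After x ≤ 14: [(9,0) (14,0) (14,317/18) (9,146/9)]
3. After y ≥ 11: [(9,11) (14,11) (14,317/18) (9,146/9)]
4. After y ≤ 17: [(9,11) (14,11) (14,17) (59/5,17) (9,146/9)]
5. Canonical ring: [(9,11) (14,11) (14,17) (59/5,17) (9,146/9)]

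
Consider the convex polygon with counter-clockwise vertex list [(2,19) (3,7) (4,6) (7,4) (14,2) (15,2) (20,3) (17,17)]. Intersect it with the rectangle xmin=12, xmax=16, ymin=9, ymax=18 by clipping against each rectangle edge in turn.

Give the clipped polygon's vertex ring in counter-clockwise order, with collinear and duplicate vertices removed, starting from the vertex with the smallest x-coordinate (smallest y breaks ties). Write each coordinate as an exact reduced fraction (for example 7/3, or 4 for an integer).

Clipped polygon: [(12,9) (16,9) (16,257/15) (12,53/3)]

1. After x ≥ 12: [(12,53/3) (12,18/7) (14,2) (15,2) (20,3) (17,17)]
2. After x ≤ 16: [(16,257/15) (12,53/3) (12,18/7) (14,2) (15,2) (16,11/5)]
3. After y ≥ 9: [(16,9) (16,257/15) (12,53/3) (12,9)]
4. After y ≤ 18: [(16,9) (16,257/15) (12,53/3) (12,9)]
5. Canonical ring: [(12,9) (16,9) (16,257/15) (12,53/3)]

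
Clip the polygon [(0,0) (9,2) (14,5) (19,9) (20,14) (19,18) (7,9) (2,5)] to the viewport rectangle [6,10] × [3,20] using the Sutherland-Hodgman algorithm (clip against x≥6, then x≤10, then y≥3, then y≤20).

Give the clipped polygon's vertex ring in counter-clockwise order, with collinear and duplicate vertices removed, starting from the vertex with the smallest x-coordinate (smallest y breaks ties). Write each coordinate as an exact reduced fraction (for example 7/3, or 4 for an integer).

Clipped polygon: [(6,3) (10,3) (10,45/4) (7,9) (6,41/5)]

1. After x ≥ 6: [(6,4/3) (9,2) (14,5) (19,9) (20,14) (19,18) (7,9) (6,41/5)]
2. After x ≤ 10: [(6,4/3) (9,2) (10,13/5) (10,45/4) (7,9) (6,41/5)]
3. After y ≥ 3: [(6,3) (10,3) (10,45/4) (7,9) (6,41/5)]
4. After y ≤ 20: [(6,3) (10,3) (10,45/4) (7,9) (6,41/5)]
5. Canonical ring: [(6,3) (10,3) (10,45/4) (7,9) (6,41/5)]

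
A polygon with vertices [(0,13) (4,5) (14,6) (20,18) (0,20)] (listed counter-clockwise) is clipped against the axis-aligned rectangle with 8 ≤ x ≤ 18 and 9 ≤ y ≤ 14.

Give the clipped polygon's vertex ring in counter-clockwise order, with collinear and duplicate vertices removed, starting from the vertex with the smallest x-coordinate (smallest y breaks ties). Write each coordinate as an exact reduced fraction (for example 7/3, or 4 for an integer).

1. After x ≥ 8: [(8,27/5) (14,6) (20,18) (8,96/5)]
2. After x ≤ 18: [(8,27/5) (14,6) (18,14) (18,91/5) (8,96/5)]
3. After y ≥ 9: [(8,9) (31/2,9) (18,14) (18,91/5) (8,96/5)]
4. After y ≤ 14: [(8,14) (8,9) (31/2,9) (18,14) (18,14)]
5. Canonical ring: [(8,9) (31/2,9) (18,14) (8,14)]

Clipped polygon: [(8,9) (31/2,9) (18,14) (8,14)]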